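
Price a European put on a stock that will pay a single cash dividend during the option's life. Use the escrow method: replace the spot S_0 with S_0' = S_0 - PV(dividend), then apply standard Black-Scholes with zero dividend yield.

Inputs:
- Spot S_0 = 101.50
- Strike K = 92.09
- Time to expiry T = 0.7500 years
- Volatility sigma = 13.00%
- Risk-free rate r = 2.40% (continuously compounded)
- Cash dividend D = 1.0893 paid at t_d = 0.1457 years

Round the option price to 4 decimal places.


Answer: Price = 1.0213

Derivation:
PV(D) = D * exp(-r * t_d) = 1.0893 * 0.99650931 = 1.08549759
S_0' = S_0 - PV(D) = 101.5000 - 1.08549759 = 100.41450241
d1 = (ln(S_0'/K) + (r + sigma^2/2)*T) / (sigma*sqrt(T)) = 0.98485105
d2 = d1 - sigma*sqrt(T) = 0.87226775
exp(-rT) = 0.98216103
N(-d1) = 0.16234862; N(-d2) = 0.19153116
P = K * exp(-rT) * N(-d2) - S_0' * N(-d1) = 92.0900 * 0.98216103 * 0.19153116 - 100.41450241 * 0.16234862 = 1.0213


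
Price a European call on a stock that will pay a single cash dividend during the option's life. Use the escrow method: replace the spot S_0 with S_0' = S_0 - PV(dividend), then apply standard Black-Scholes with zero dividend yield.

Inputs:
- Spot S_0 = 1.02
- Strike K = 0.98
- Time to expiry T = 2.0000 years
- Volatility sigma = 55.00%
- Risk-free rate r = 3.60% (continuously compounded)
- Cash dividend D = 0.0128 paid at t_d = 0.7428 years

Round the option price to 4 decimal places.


PV(D) = D * exp(-r * t_d) = 0.0128 * 0.97361357 = 0.01246225
S_0' = S_0 - PV(D) = 1.0200 - 0.01246225 = 1.00753775
d1 = (ln(S_0'/K) + (r + sigma^2/2)*T) / (sigma*sqrt(T)) = 0.51710357
d2 = d1 - sigma*sqrt(T) = -0.26071389
exp(-rT) = 0.93053090
N(d1) = 0.69745807; N(d2) = 0.39715658
C = S_0' * N(d1) - K * exp(-rT) * N(d2) = 1.00753775 * 0.69745807 - 0.9800 * 0.93053090 * 0.39715658 = 0.3405

Answer: Price = 0.3405


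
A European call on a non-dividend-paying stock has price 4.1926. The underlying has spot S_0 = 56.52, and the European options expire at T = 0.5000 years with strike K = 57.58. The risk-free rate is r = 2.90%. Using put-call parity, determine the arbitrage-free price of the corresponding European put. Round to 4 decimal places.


Answer: Put price = 4.4237

Derivation:
Put-call parity: C - P = S_0 * exp(-qT) - K * exp(-rT).
S_0 * exp(-qT) = 56.5200 * 1.00000000 = 56.52000000
K * exp(-rT) = 57.5800 * 0.98560462 = 56.75111395
P = C - S*exp(-qT) + K*exp(-rT)
P = 4.1926 - 56.52000000 + 56.75111395 = 4.4237


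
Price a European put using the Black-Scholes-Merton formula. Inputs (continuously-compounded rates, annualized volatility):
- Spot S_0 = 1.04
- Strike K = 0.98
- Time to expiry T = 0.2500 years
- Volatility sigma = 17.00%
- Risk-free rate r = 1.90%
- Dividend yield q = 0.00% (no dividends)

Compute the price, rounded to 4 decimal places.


Answer: Price = 0.0111

Derivation:
d1 = (ln(S/K) + (r - q + 0.5*sigma^2) * T) / (sigma * sqrt(T)) = 0.79748142
d2 = d1 - sigma * sqrt(T) = 0.71248142
exp(-rT) = 0.99526126; exp(-qT) = 1.00000000
P = K * exp(-rT) * N(-d2) - S_0 * exp(-qT) * N(-d1)
N(-d1) = 0.21258575; N(-d2) = 0.23808336
P = 0.9800 * 0.99526126 * 0.23808336 - 1.0400 * 1.00000000 * 0.21258575 = 0.0111


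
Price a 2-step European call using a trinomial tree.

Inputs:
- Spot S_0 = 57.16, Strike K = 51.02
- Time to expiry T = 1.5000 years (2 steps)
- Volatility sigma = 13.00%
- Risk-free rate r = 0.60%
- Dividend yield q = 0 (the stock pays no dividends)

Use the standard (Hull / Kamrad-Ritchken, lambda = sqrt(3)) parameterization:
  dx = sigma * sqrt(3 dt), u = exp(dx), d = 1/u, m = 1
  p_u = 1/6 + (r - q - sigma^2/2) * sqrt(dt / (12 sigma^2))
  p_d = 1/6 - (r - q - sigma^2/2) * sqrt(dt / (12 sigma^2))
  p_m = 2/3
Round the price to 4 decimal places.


Answer: Price = V(0,0) = 7.8583

Derivation:
dt = T/N = 0.750000; dx = sigma*sqrt(3*dt) = 0.195000
u = exp(dx) = 1.215311; d = 1/u = 0.822835
p_u = 0.161955, p_m = 0.666667, p_d = 0.171378
Discount per step: exp(-r*dt) = 0.995510
Stock lattice S(k, j) with j the centered position index:
  k=0: S(0,+0) = 57.1600
  k=1: S(1,-1) = 47.0332; S(1,+0) = 57.1600; S(1,+1) = 69.4672
  k=2: S(2,-2) = 38.7006; S(2,-1) = 47.0332; S(2,+0) = 57.1600; S(2,+1) = 69.4672; S(2,+2) = 84.4242
Terminal payoffs V(N, j) = max(S_T - K, 0):
  V(2,-2) = 0.000000; V(2,-1) = 0.000000; V(2,+0) = 6.140000; V(2,+1) = 18.447176; V(2,+2) = 33.404222
Backward induction: V(k, j) = exp(-r*dt) * [p_u * V(k+1, j+1) + p_m * V(k+1, j) + p_d * V(k+1, j-1)]
  V(1,-1) = exp(-r*dt) * [p_u*6.140000 + p_m*0.000000 + p_d*0.000000] = 0.989940
  V(1,+0) = exp(-r*dt) * [p_u*18.447176 + p_m*6.140000 + p_d*0.000000] = 7.049155
  V(1,+1) = exp(-r*dt) * [p_u*33.404222 + p_m*18.447176 + p_d*6.140000] = 18.676133
  V(0,+0) = exp(-r*dt) * [p_u*18.676133 + p_m*7.049155 + p_d*0.989940] = 7.858344


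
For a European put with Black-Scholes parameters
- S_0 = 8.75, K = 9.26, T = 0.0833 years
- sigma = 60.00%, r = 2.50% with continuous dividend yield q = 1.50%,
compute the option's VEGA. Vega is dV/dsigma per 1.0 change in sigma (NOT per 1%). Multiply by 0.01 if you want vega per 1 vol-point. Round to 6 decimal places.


d1 = -0.2357408641; d2 = -0.4089113004
phi(d1) = 0.3880095172; exp(-qT) = 0.9987512803; exp(-rT) = 0.9979196669
Vega = S * exp(-qT) * phi(d1) * sqrt(T) = 8.7500 * 0.9987512803 * 0.3880095172 * 0.2886173938 = 0.978656

Answer: Vega = 0.978656


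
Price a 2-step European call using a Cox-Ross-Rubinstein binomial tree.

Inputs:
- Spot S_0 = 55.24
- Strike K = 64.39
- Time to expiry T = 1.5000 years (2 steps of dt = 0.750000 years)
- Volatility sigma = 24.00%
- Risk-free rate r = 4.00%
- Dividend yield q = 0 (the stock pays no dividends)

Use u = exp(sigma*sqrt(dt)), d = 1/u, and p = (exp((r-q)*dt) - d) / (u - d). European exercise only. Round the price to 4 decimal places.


dt = T/N = 0.750000
u = exp(sigma*sqrt(dt)) = 1.231024; d = 1/u = 0.812332
p = (exp((r-q)*dt) - d) / (u - d) = 0.520962
Discount per step: exp(-r*dt) = 0.970446
Stock lattice S(k, i) with i counting down-moves:
  k=0: S(0,0) = 55.2400
  k=1: S(1,0) = 68.0017; S(1,1) = 44.8732
  k=2: S(2,0) = 83.7118; S(2,1) = 55.2400; S(2,2) = 36.4520
Terminal payoffs V(N, i) = max(S_T - K, 0):
  V(2,0) = 19.321764; V(2,1) = 0.000000; V(2,2) = 0.000000
Backward induction: V(k, i) = exp(-r*dt) * [p * V(k+1, i) + (1-p) * V(k+1, i+1)].
  V(1,0) = exp(-r*dt) * [p*19.321764 + (1-p)*0.000000] = 9.768415
  V(1,1) = exp(-r*dt) * [p*0.000000 + (1-p)*0.000000] = 0.000000
  V(0,0) = exp(-r*dt) * [p*9.768415 + (1-p)*0.000000] = 4.938572

Answer: Price = V(0,0) = 4.9386


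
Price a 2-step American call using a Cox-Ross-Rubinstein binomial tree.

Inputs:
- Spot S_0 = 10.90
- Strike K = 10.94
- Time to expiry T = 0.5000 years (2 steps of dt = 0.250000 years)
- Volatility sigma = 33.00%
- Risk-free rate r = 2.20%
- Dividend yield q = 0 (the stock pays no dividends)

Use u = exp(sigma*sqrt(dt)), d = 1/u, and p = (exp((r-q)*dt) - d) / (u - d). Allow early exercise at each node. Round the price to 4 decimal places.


Answer: Price = V(0,0) = 0.9440

Derivation:
dt = T/N = 0.250000
u = exp(sigma*sqrt(dt)) = 1.179393; d = 1/u = 0.847894
p = (exp((r-q)*dt) - d) / (u - d) = 0.475480
Discount per step: exp(-r*dt) = 0.994515
Stock lattice S(k, i) with i counting down-moves:
  k=0: S(0,0) = 10.9000
  k=1: S(1,0) = 12.8554; S(1,1) = 9.2420
  k=2: S(2,0) = 15.1616; S(2,1) = 10.9000; S(2,2) = 7.8363
Terminal payoffs V(N, i) = max(S_T - K, 0):
  V(2,0) = 4.221553; V(2,1) = 0.000000; V(2,2) = 0.000000
Backward induction: V(k, i) = exp(-r*dt) * [p * V(k+1, i) + (1-p) * V(k+1, i+1)]; then take max(V_cont, immediate exercise) for American.
  V(1,0) = exp(-r*dt) * [p*4.221553 + (1-p)*0.000000] = 1.996256; exercise = 1.915385; V(1,0) = max -> 1.996256
  V(1,1) = exp(-r*dt) * [p*0.000000 + (1-p)*0.000000] = 0.000000; exercise = 0.000000; V(1,1) = max -> 0.000000
  V(0,0) = exp(-r*dt) * [p*1.996256 + (1-p)*0.000000] = 0.943974; exercise = 0.000000; V(0,0) = max -> 0.943974


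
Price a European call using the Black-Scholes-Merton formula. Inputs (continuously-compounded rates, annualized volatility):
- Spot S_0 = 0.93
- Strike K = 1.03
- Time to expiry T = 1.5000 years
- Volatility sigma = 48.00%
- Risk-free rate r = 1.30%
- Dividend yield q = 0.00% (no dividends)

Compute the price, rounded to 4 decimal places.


Answer: Price = 0.1864

Derivation:
d1 = (ln(S/K) + (r - q + 0.5*sigma^2) * T) / (sigma * sqrt(T)) = 0.15338314
d2 = d1 - sigma * sqrt(T) = -0.43449439
exp(-rT) = 0.98068890; exp(-qT) = 1.00000000
C = S_0 * exp(-qT) * N(d1) - K * exp(-rT) * N(d2)
N(d1) = 0.56095193; N(d2) = 0.33196473
C = 0.9300 * 1.00000000 * 0.56095193 - 1.0300 * 0.98068890 * 0.33196473 = 0.1864


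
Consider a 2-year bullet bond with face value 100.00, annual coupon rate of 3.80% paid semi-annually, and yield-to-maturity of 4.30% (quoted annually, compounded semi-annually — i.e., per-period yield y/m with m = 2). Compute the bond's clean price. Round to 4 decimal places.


Answer: Price = 99.0515

Derivation:
Coupon per period c = face * coupon_rate / m = 1.900000
Periods per year m = 2; per-period yield y/m = 0.021500
Number of cashflows N = 4
Cashflows (t years, CF_t, discount factor 1/(1+y/m)^(m*t), PV):
  t = 0.5000: CF_t = 1.900000, DF = 0.978953, PV = 1.860010
  t = 1.0000: CF_t = 1.900000, DF = 0.958348, PV = 1.820861
  t = 1.5000: CF_t = 1.900000, DF = 0.938177, PV = 1.782537
  t = 2.0000: CF_t = 101.900000, DF = 0.918431, PV = 93.588115
Price P = sum_t PV_t = 99.051523


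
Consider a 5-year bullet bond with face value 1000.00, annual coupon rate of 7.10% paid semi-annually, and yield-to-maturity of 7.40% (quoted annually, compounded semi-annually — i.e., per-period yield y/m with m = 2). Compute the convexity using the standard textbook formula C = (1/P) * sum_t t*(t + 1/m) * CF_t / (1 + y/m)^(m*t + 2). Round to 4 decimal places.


Coupon per period c = face * coupon_rate / m = 35.500000
Periods per year m = 2; per-period yield y/m = 0.037000
Number of cashflows N = 10
Cashflows (t years, CF_t, discount factor 1/(1+y/m)^(m*t), PV):
  t = 0.5000: CF_t = 35.500000, DF = 0.964320, PV = 34.233365
  t = 1.0000: CF_t = 35.500000, DF = 0.929913, PV = 33.011924
  t = 1.5000: CF_t = 35.500000, DF = 0.896734, PV = 31.834064
  t = 2.0000: CF_t = 35.500000, DF = 0.864739, PV = 30.698229
  t = 2.5000: CF_t = 35.500000, DF = 0.833885, PV = 29.602921
  t = 3.0000: CF_t = 35.500000, DF = 0.804132, PV = 28.546694
  t = 3.5000: CF_t = 35.500000, DF = 0.775441, PV = 27.528152
  t = 4.0000: CF_t = 35.500000, DF = 0.747773, PV = 26.545952
  t = 4.5000: CF_t = 35.500000, DF = 0.721093, PV = 25.598796
  t = 5.0000: CF_t = 1035.500000, DF = 0.695364, PV = 720.049809
Price P = sum_t PV_t = 987.649907
Convexity numerator sum_t t*(t + 1/m) * CF_t / (1+y/m)^(m*t + 2):
  t = 0.5000: term = 15.917032
  t = 1.0000: term = 46.047344
  t = 1.5000: term = 88.808764
  t = 2.0000: term = 142.733468
  t = 2.5000: term = 206.461140
  t = 3.0000: term = 278.732494
  t = 3.5000: term = 358.383149
  t = 4.0000: term = 444.337835
  t = 4.5000: term = 535.604912
  t = 5.0000: term = 18413.558266
Convexity = (1/P) * sum = 20530.584404 / 987.649907 = 20.787310

Answer: Convexity = 20.7873


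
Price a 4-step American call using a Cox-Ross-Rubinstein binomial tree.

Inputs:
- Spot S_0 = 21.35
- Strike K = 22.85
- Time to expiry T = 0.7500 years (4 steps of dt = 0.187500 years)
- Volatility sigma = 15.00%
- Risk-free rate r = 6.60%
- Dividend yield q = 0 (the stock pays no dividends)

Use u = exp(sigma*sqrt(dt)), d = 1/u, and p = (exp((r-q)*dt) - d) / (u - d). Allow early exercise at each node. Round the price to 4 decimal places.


dt = T/N = 0.187500
u = exp(sigma*sqrt(dt)) = 1.067108; d = 1/u = 0.937113
p = (exp((r-q)*dt) - d) / (u - d) = 0.579555
Discount per step: exp(-r*dt) = 0.987701
Stock lattice S(k, i) with i counting down-moves:
  k=0: S(0,0) = 21.3500
  k=1: S(1,0) = 22.7827; S(1,1) = 20.0074
  k=2: S(2,0) = 24.3116; S(2,1) = 21.3500; S(2,2) = 18.7491
  k=3: S(3,0) = 25.9431; S(3,1) = 22.7827; S(3,2) = 20.0074; S(3,3) = 17.5701
  k=4: S(4,0) = 27.6841; S(4,1) = 24.3116; S(4,2) = 21.3500; S(4,3) = 18.7491; S(4,4) = 16.4651
Terminal payoffs V(N, i) = max(S_T - K, 0):
  V(4,0) = 4.834131; V(4,1) = 1.461647; V(4,2) = 0.000000; V(4,3) = 0.000000; V(4,4) = 0.000000
Backward induction: V(k, i) = exp(-r*dt) * [p * V(k+1, i) + (1-p) * V(k+1, i+1)]; then take max(V_cont, immediate exercise) for American.
  V(3,0) = exp(-r*dt) * [p*4.834131 + (1-p)*1.461647] = 3.374172; exercise = 3.093146; V(3,0) = max -> 3.374172
  V(3,1) = exp(-r*dt) * [p*1.461647 + (1-p)*0.000000] = 0.836687; exercise = 0.000000; V(3,1) = max -> 0.836687
  V(3,2) = exp(-r*dt) * [p*0.000000 + (1-p)*0.000000] = 0.000000; exercise = 0.000000; V(3,2) = max -> 0.000000
  V(3,3) = exp(-r*dt) * [p*0.000000 + (1-p)*0.000000] = 0.000000; exercise = 0.000000; V(3,3) = max -> 0.000000
  V(2,0) = exp(-r*dt) * [p*3.374172 + (1-p)*0.836687] = 2.278922; exercise = 1.461647; V(2,0) = max -> 2.278922
  V(2,1) = exp(-r*dt) * [p*0.836687 + (1-p)*0.000000] = 0.478942; exercise = 0.000000; V(2,1) = max -> 0.478942
  V(2,2) = exp(-r*dt) * [p*0.000000 + (1-p)*0.000000] = 0.000000; exercise = 0.000000; V(2,2) = max -> 0.000000
  V(1,0) = exp(-r*dt) * [p*2.278922 + (1-p)*0.478942] = 1.503410; exercise = 0.000000; V(1,0) = max -> 1.503410
  V(1,1) = exp(-r*dt) * [p*0.478942 + (1-p)*0.000000] = 0.274160; exercise = 0.000000; V(1,1) = max -> 0.274160
  V(0,0) = exp(-r*dt) * [p*1.503410 + (1-p)*0.274160] = 0.974444; exercise = 0.000000; V(0,0) = max -> 0.974444

Answer: Price = V(0,0) = 0.9744


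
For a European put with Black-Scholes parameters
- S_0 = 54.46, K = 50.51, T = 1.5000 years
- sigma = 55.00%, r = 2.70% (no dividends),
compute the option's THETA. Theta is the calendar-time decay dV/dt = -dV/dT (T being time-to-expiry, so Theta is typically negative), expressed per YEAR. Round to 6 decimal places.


Answer: Theta = -3.545694

Derivation:
d1 = 0.5087072845; d2 = -0.1649023947
phi(d1) = 0.3505226040; exp(-qT) = 1.0000000000; exp(-rT) = 0.9603091645
Theta = -S*exp(-qT)*phi(d1)*sigma/(2*sqrt(T)) + r*K*exp(-rT)*N(-d2) - q*S*exp(-qT)*N(-d1)
N(-d1) = 0.3054787078; N(-d2) = 0.5654895963; sqrt(T) = 1.2247448714
Term 1 = -54.4600 * 1.0000000000 * 0.3505226040 * 0.5500 / (2 * 1.2247448714) = -4.2862819036
Term 2 = 0.0270 * 50.5100 * 0.9603091645 * 0.5654895963 = 0.7405882638
Term 3 = 0 (no dividend yield, q = 0)
Theta = -4.2862819036 + (0.7405882638) + (0.0000000000) = -3.545694


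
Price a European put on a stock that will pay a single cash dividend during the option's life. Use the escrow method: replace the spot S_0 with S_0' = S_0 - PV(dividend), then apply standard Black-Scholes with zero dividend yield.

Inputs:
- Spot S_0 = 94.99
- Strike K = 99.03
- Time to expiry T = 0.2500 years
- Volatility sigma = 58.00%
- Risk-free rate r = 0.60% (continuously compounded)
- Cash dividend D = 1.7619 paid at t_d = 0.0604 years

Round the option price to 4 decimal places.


Answer: Price = 14.1262

Derivation:
PV(D) = D * exp(-r * t_d) = 1.7619 * 0.99963767 = 1.76126160
S_0' = S_0 - PV(D) = 94.9900 - 1.76126160 = 93.22873840
d1 = (ln(S_0'/K) + (r + sigma^2/2)*T) / (sigma*sqrt(T)) = -0.05798899
d2 = d1 - sigma*sqrt(T) = -0.34798899
exp(-rT) = 0.99850112
N(-d1) = 0.52312130; N(-d2) = 0.63607578
P = K * exp(-rT) * N(-d2) - S_0' * N(-d1) = 99.0300 * 0.99850112 * 0.63607578 - 93.22873840 * 0.52312130 = 14.1262


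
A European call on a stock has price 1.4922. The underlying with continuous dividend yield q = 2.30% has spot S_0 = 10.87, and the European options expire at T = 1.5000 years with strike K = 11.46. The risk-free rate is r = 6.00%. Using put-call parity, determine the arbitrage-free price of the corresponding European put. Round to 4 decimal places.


Answer: Put price = 1.4645

Derivation:
Put-call parity: C - P = S_0 * exp(-qT) - K * exp(-rT).
S_0 * exp(-qT) = 10.8700 * 0.96608834 = 10.50138025
K * exp(-rT) = 11.4600 * 0.91393119 = 10.47365138
P = C - S*exp(-qT) + K*exp(-rT)
P = 1.4922 - 10.50138025 + 10.47365138 = 1.4645


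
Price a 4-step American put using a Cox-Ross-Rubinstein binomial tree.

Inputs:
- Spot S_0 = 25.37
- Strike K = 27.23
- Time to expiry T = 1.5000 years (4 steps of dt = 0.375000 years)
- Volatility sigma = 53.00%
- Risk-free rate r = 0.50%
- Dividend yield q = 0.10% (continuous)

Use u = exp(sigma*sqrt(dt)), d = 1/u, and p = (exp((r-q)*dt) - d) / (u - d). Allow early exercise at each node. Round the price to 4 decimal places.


dt = T/N = 0.375000
u = exp(sigma*sqrt(dt)) = 1.383418; d = 1/u = 0.722847
p = (exp((r-q)*dt) - d) / (u - d) = 0.421838
Discount per step: exp(-r*dt) = 0.998127
Stock lattice S(k, i) with i counting down-moves:
  k=0: S(0,0) = 25.3700
  k=1: S(1,0) = 35.0973; S(1,1) = 18.3386
  k=2: S(2,0) = 48.5543; S(2,1) = 25.3700; S(2,2) = 13.2560
  k=3: S(3,0) = 67.1709; S(3,1) = 35.0973; S(3,2) = 18.3386; S(3,3) = 9.5821
  k=4: S(4,0) = 92.9254; S(4,1) = 48.5543; S(4,2) = 25.3700; S(4,3) = 13.2560; S(4,4) = 6.9264
Terminal payoffs V(N, i) = max(K - S_T, 0):
  V(4,0) = 0.000000; V(4,1) = 0.000000; V(4,2) = 1.860000; V(4,3) = 13.973969; V(4,4) = 20.303617
Backward induction: V(k, i) = exp(-r*dt) * [p * V(k+1, i) + (1-p) * V(k+1, i+1)]; then take max(V_cont, immediate exercise) for American.
  V(3,0) = exp(-r*dt) * [p*0.000000 + (1-p)*0.000000] = 0.000000; exercise = 0.000000; V(3,0) = max -> 0.000000
  V(3,1) = exp(-r*dt) * [p*0.000000 + (1-p)*1.860000] = 1.073367; exercise = 0.000000; V(3,1) = max -> 1.073367
  V(3,2) = exp(-r*dt) * [p*1.860000 + (1-p)*13.973969] = 8.847233; exercise = 8.891366; V(3,2) = max -> 8.891366
  V(3,3) = exp(-r*dt) * [p*13.973969 + (1-p)*20.303617] = 17.600499; exercise = 17.647915; V(3,3) = max -> 17.647915
  V(2,0) = exp(-r*dt) * [p*0.000000 + (1-p)*1.073367] = 0.619418; exercise = 0.000000; V(2,0) = max -> 0.619418
  V(2,1) = exp(-r*dt) * [p*1.073367 + (1-p)*8.891366] = 5.582959; exercise = 1.860000; V(2,1) = max -> 5.582959
  V(2,2) = exp(-r*dt) * [p*8.891366 + (1-p)*17.647915] = 13.927931; exercise = 13.973969; V(2,2) = max -> 13.973969
  V(1,0) = exp(-r*dt) * [p*0.619418 + (1-p)*5.582959] = 3.482613; exercise = 0.000000; V(1,0) = max -> 3.482613
  V(1,1) = exp(-r*dt) * [p*5.582959 + (1-p)*13.973969] = 10.414777; exercise = 8.891366; V(1,1) = max -> 10.414777
  V(0,0) = exp(-r*dt) * [p*3.482613 + (1-p)*10.414777] = 7.476496; exercise = 1.860000; V(0,0) = max -> 7.476496

Answer: Price = V(0,0) = 7.4765


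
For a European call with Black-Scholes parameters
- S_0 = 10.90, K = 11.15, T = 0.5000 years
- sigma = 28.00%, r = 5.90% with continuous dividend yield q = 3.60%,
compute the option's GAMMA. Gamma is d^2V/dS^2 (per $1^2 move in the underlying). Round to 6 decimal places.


d1 = 0.0425440458; d2 = -0.1554458529
phi(d1) = 0.3985814018; exp(-qT) = 0.9821610324; exp(-rT) = 0.9709308776
Gamma = exp(-qT) * phi(d1) / (S * sigma * sqrt(T)) = 0.9821610324 * 0.3985814018 / (10.9000 * 0.2800 * 0.7071067812) = 0.181397

Answer: Gamma = 0.181397


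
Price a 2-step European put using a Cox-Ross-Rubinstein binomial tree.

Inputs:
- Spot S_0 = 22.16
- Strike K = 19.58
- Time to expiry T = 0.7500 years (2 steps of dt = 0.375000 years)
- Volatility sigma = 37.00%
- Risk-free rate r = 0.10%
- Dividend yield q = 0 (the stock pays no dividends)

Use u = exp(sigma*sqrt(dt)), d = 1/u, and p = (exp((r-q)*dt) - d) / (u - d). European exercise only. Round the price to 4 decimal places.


dt = T/N = 0.375000
u = exp(sigma*sqrt(dt)) = 1.254300; d = 1/u = 0.797257
p = (exp((r-q)*dt) - d) / (u - d) = 0.444417
Discount per step: exp(-r*dt) = 0.999625
Stock lattice S(k, i) with i counting down-moves:
  k=0: S(0,0) = 22.1600
  k=1: S(1,0) = 27.7953; S(1,1) = 17.6672
  k=2: S(2,0) = 34.8636; S(2,1) = 22.1600; S(2,2) = 14.0853
Terminal payoffs V(N, i) = max(K - S_T, 0):
  V(2,0) = 0.000000; V(2,1) = 0.000000; V(2,2) = 5.494678
Backward induction: V(k, i) = exp(-r*dt) * [p * V(k+1, i) + (1-p) * V(k+1, i+1)].
  V(1,0) = exp(-r*dt) * [p*0.000000 + (1-p)*0.000000] = 0.000000
  V(1,1) = exp(-r*dt) * [p*0.000000 + (1-p)*5.494678] = 3.051604
  V(0,0) = exp(-r*dt) * [p*0.000000 + (1-p)*3.051604] = 1.694783

Answer: Price = V(0,0) = 1.6948


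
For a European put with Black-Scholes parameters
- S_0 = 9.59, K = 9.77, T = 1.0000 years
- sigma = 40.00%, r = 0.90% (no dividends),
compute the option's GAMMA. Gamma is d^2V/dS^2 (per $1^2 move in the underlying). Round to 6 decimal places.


Answer: Gamma = 0.102401

Derivation:
d1 = 0.1760110571; d2 = -0.2239889429
phi(d1) = 0.3928103006; exp(-qT) = 1.0000000000; exp(-rT) = 0.9910403788
Gamma = exp(-qT) * phi(d1) / (S * sigma * sqrt(T)) = 1.0000000000 * 0.3928103006 / (9.5900 * 0.4000 * 1.0000000000) = 0.102401


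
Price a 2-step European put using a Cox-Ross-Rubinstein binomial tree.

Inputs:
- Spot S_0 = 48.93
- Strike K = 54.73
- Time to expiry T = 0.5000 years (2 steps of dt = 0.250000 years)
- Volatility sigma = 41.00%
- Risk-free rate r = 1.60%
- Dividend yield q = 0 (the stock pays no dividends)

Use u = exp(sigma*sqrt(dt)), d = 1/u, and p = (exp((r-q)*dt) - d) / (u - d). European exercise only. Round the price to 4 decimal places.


Answer: Price = V(0,0) = 9.3284

Derivation:
dt = T/N = 0.250000
u = exp(sigma*sqrt(dt)) = 1.227525; d = 1/u = 0.814647
p = (exp((r-q)*dt) - d) / (u - d) = 0.458636
Discount per step: exp(-r*dt) = 0.996008
Stock lattice S(k, i) with i counting down-moves:
  k=0: S(0,0) = 48.9300
  k=1: S(1,0) = 60.0628; S(1,1) = 39.8607
  k=2: S(2,0) = 73.7286; S(2,1) = 48.9300; S(2,2) = 32.4724
Terminal payoffs V(N, i) = max(K - S_T, 0):
  V(2,0) = 0.000000; V(2,1) = 5.800000; V(2,2) = 22.257593
Backward induction: V(k, i) = exp(-r*dt) * [p * V(k+1, i) + (1-p) * V(k+1, i+1)].
  V(1,0) = exp(-r*dt) * [p*0.000000 + (1-p)*5.800000] = 3.127375
  V(1,1) = exp(-r*dt) * [p*5.800000 + (1-p)*22.257593] = 14.650824
  V(0,0) = exp(-r*dt) * [p*3.127375 + (1-p)*14.650824] = 9.328365


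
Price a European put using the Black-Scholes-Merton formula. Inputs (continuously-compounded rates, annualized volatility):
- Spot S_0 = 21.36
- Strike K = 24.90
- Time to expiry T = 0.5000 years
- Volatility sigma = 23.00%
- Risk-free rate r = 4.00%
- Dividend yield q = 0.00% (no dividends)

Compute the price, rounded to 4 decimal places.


Answer: Price = 3.4770

Derivation:
d1 = (ln(S/K) + (r - q + 0.5*sigma^2) * T) / (sigma * sqrt(T)) = -0.73860556
d2 = d1 - sigma * sqrt(T) = -0.90124012
exp(-rT) = 0.98019867; exp(-qT) = 1.00000000
P = K * exp(-rT) * N(-d2) - S_0 * exp(-qT) * N(-d1)
N(-d1) = 0.76992673; N(-d2) = 0.81626967
P = 24.9000 * 0.98019867 * 0.81626967 - 21.3600 * 1.00000000 * 0.76992673 = 3.4770


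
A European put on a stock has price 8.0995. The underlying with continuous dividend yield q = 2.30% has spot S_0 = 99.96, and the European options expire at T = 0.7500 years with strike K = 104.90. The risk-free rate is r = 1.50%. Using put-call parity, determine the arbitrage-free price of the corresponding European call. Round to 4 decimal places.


Put-call parity: C - P = S_0 * exp(-qT) - K * exp(-rT).
S_0 * exp(-qT) = 99.9600 * 0.98289793 = 98.25047703
K * exp(-rT) = 104.9000 * 0.98881304 = 103.72648838
C = P + S*exp(-qT) - K*exp(-rT)
C = 8.0995 + 98.25047703 - 103.72648838 = 2.6235

Answer: Call price = 2.6235


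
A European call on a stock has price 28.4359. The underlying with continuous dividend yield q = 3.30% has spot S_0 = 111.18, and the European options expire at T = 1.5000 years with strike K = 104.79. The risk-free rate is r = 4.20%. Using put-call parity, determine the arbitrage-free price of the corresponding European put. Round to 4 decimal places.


Put-call parity: C - P = S_0 * exp(-qT) - K * exp(-rT).
S_0 * exp(-qT) = 111.1800 * 0.95170516 = 105.81057948
K * exp(-rT) = 104.7900 * 0.93894347 = 98.39188661
P = C - S*exp(-qT) + K*exp(-rT)
P = 28.4359 - 105.81057948 + 98.39188661 = 21.0172

Answer: Put price = 21.0172


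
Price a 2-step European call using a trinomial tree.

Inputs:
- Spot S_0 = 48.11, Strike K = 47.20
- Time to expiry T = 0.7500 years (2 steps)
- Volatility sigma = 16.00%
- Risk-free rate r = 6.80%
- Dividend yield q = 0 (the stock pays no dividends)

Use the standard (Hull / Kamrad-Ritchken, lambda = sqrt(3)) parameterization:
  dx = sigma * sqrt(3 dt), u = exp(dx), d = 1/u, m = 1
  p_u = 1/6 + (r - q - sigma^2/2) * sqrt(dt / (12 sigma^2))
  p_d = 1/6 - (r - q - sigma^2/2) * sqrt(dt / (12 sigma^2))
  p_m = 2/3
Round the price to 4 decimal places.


dt = T/N = 0.375000; dx = sigma*sqrt(3*dt) = 0.169706
u = exp(dx) = 1.184956; d = 1/u = 0.843913
p_u = 0.227655, p_m = 0.666667, p_d = 0.105679
Discount per step: exp(-r*dt) = 0.974822
Stock lattice S(k, j) with j the centered position index:
  k=0: S(0,+0) = 48.1100
  k=1: S(1,-1) = 40.6007; S(1,+0) = 48.1100; S(1,+1) = 57.0082
  k=2: S(2,-2) = 34.2634; S(2,-1) = 40.6007; S(2,+0) = 48.1100; S(2,+1) = 57.0082; S(2,+2) = 67.5522
Terminal payoffs V(N, j) = max(S_T - K, 0):
  V(2,-2) = 0.000000; V(2,-1) = 0.000000; V(2,+0) = 0.910000; V(2,+1) = 9.808232; V(2,+2) = 20.352246
Backward induction: V(k, j) = exp(-r*dt) * [p_u * V(k+1, j+1) + p_m * V(k+1, j) + p_d * V(k+1, j-1)]
  V(1,-1) = exp(-r*dt) * [p_u*0.910000 + p_m*0.000000 + p_d*0.000000] = 0.201950
  V(1,+0) = exp(-r*dt) * [p_u*9.808232 + p_m*0.910000 + p_d*0.000000] = 2.768063
  V(1,+1) = exp(-r*dt) * [p_u*20.352246 + p_m*9.808232 + p_d*0.910000] = 10.984564
  V(0,+0) = exp(-r*dt) * [p_u*10.984564 + p_m*2.768063 + p_d*0.201950] = 4.257443

Answer: Price = V(0,0) = 4.2574


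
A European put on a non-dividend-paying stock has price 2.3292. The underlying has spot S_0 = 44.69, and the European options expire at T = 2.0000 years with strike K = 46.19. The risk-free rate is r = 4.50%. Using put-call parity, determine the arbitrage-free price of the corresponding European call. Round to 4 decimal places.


Answer: Call price = 4.8047

Derivation:
Put-call parity: C - P = S_0 * exp(-qT) - K * exp(-rT).
S_0 * exp(-qT) = 44.6900 * 1.00000000 = 44.69000000
K * exp(-rT) = 46.1900 * 0.91393119 = 42.21448145
C = P + S*exp(-qT) - K*exp(-rT)
C = 2.3292 + 44.69000000 - 42.21448145 = 4.8047


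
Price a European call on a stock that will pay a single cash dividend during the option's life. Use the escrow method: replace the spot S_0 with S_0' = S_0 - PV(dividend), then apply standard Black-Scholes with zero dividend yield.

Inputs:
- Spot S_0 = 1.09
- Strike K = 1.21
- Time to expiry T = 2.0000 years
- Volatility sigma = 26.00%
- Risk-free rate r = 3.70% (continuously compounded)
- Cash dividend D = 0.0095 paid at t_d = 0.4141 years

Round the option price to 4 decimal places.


Answer: Price = 0.1401

Derivation:
PV(D) = D * exp(-r * t_d) = 0.0095 * 0.98479508 = 0.00935555
S_0' = S_0 - PV(D) = 1.0900 - 0.00935555 = 1.08064445
d1 = (ln(S_0'/K) + (r + sigma^2/2)*T) / (sigma*sqrt(T)) = 0.07761099
d2 = d1 - sigma*sqrt(T) = -0.29008454
exp(-rT) = 0.92867169
N(d1) = 0.53093125; N(d2) = 0.38587578
C = S_0' * N(d1) - K * exp(-rT) * N(d2) = 1.08064445 * 0.53093125 - 1.2100 * 0.92867169 * 0.38587578 = 0.1401


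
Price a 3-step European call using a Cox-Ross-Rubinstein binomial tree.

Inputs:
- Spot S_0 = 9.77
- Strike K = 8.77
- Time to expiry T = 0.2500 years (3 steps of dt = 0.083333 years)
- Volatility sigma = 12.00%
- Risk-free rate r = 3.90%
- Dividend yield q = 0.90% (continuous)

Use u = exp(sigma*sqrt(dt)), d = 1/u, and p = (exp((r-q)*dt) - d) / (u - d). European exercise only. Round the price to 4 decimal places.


Answer: Price = V(0,0) = 1.0631

Derivation:
dt = T/N = 0.083333
u = exp(sigma*sqrt(dt)) = 1.035248; d = 1/u = 0.965952
p = (exp((r-q)*dt) - d) / (u - d) = 0.527463
Discount per step: exp(-r*dt) = 0.996755
Stock lattice S(k, i) with i counting down-moves:
  k=0: S(0,0) = 9.7700
  k=1: S(1,0) = 10.1144; S(1,1) = 9.4374
  k=2: S(2,0) = 10.4709; S(2,1) = 9.7700; S(2,2) = 9.1160
  k=3: S(3,0) = 10.8400; S(3,1) = 10.1144; S(3,2) = 9.4374; S(3,3) = 8.8056
Terminal payoffs V(N, i) = max(S_T - K, 0):
  V(3,0) = 2.069962; V(3,1) = 1.344373; V(3,2) = 0.667352; V(3,3) = 0.035649
Backward induction: V(k, i) = exp(-r*dt) * [p * V(k+1, i) + (1-p) * V(k+1, i+1)].
  V(2,0) = exp(-r*dt) * [p*2.069962 + (1-p)*1.344373] = 1.721490
  V(2,1) = exp(-r*dt) * [p*1.344373 + (1-p)*0.667352] = 1.021131
  V(2,2) = exp(-r*dt) * [p*0.667352 + (1-p)*0.035649] = 0.367652
  V(1,0) = exp(-r*dt) * [p*1.721490 + (1-p)*1.021131] = 1.386033
  V(1,1) = exp(-r*dt) * [p*1.021131 + (1-p)*0.367652] = 0.710027
  V(0,0) = exp(-r*dt) * [p*1.386033 + (1-p)*0.710027] = 1.063134


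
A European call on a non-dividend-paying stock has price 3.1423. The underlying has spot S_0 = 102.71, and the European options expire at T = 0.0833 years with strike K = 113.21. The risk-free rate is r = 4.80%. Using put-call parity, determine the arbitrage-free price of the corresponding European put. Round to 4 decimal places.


Answer: Put price = 13.1905

Derivation:
Put-call parity: C - P = S_0 * exp(-qT) - K * exp(-rT).
S_0 * exp(-qT) = 102.7100 * 1.00000000 = 102.71000000
K * exp(-rT) = 113.2100 * 0.99600958 = 112.75824489
P = C - S*exp(-qT) + K*exp(-rT)
P = 3.1423 - 102.71000000 + 112.75824489 = 13.1905


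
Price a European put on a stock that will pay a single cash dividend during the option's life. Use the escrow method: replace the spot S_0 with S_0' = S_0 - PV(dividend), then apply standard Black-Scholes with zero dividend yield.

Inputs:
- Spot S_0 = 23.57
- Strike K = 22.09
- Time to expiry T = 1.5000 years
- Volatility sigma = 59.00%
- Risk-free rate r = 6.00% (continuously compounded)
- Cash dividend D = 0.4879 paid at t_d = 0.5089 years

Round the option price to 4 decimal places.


PV(D) = D * exp(-r * t_d) = 0.4879 * 0.96992745 = 0.47322760
S_0' = S_0 - PV(D) = 23.5700 - 0.47322760 = 23.09677240
d1 = (ln(S_0'/K) + (r + sigma^2/2)*T) / (sigma*sqrt(T)) = 0.54752720
d2 = d1 - sigma*sqrt(T) = -0.17507227
exp(-rT) = 0.91393119
N(-d1) = 0.29200829; N(-d2) = 0.56948858
P = K * exp(-rT) * N(-d2) - S_0' * N(-d1) = 22.0900 * 0.91393119 * 0.56948858 - 23.09677240 * 0.29200829 = 4.7528

Answer: Price = 4.7528


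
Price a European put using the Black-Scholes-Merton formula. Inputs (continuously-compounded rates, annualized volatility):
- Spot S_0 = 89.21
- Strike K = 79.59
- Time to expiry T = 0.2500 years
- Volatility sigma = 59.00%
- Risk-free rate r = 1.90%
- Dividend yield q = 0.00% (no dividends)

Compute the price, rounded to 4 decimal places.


Answer: Price = 5.6602

Derivation:
d1 = (ln(S/K) + (r - q + 0.5*sigma^2) * T) / (sigma * sqrt(T)) = 0.55039723
d2 = d1 - sigma * sqrt(T) = 0.25539723
exp(-rT) = 0.99526126; exp(-qT) = 1.00000000
P = K * exp(-rT) * N(-d2) - S_0 * exp(-qT) * N(-d1)
N(-d1) = 0.29102347; N(-d2) = 0.39920815
P = 79.5900 * 0.99526126 * 0.39920815 - 89.2100 * 1.00000000 * 0.29102347 = 5.6602


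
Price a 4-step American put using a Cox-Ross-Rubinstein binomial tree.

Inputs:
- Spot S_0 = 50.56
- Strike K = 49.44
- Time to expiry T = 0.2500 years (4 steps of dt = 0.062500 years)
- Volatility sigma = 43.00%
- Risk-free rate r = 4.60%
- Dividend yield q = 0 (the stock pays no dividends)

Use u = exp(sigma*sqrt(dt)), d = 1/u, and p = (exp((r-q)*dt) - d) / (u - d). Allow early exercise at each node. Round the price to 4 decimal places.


dt = T/N = 0.062500
u = exp(sigma*sqrt(dt)) = 1.113491; d = 1/u = 0.898077
p = (exp((r-q)*dt) - d) / (u - d) = 0.486516
Discount per step: exp(-r*dt) = 0.997129
Stock lattice S(k, i) with i counting down-moves:
  k=0: S(0,0) = 50.5600
  k=1: S(1,0) = 56.2981; S(1,1) = 45.4067
  k=2: S(2,0) = 62.6874; S(2,1) = 50.5600; S(2,2) = 40.7787
  k=3: S(3,0) = 69.8019; S(3,1) = 56.2981; S(3,2) = 45.4067; S(3,3) = 36.6224
  k=4: S(4,0) = 77.7237; S(4,1) = 62.6874; S(4,2) = 50.5600; S(4,3) = 40.7787; S(4,4) = 32.8897
Terminal payoffs V(N, i) = max(K - S_T, 0):
  V(4,0) = 0.000000; V(4,1) = 0.000000; V(4,2) = 0.000000; V(4,3) = 8.661265; V(4,4) = 16.550260
Backward induction: V(k, i) = exp(-r*dt) * [p * V(k+1, i) + (1-p) * V(k+1, i+1)]; then take max(V_cont, immediate exercise) for American.
  V(3,0) = exp(-r*dt) * [p*0.000000 + (1-p)*0.000000] = 0.000000; exercise = 0.000000; V(3,0) = max -> 0.000000
  V(3,1) = exp(-r*dt) * [p*0.000000 + (1-p)*0.000000] = 0.000000; exercise = 0.000000; V(3,1) = max -> 0.000000
  V(3,2) = exp(-r*dt) * [p*0.000000 + (1-p)*8.661265] = 4.434649; exercise = 4.033251; V(3,2) = max -> 4.434649
  V(3,3) = exp(-r*dt) * [p*8.661265 + (1-p)*16.550260] = 12.675639; exercise = 12.817575; V(3,3) = max -> 12.817575
  V(2,0) = exp(-r*dt) * [p*0.000000 + (1-p)*0.000000] = 0.000000; exercise = 0.000000; V(2,0) = max -> 0.000000
  V(2,1) = exp(-r*dt) * [p*0.000000 + (1-p)*4.434649] = 2.270582; exercise = 0.000000; V(2,1) = max -> 2.270582
  V(2,2) = exp(-r*dt) * [p*4.434649 + (1-p)*12.817575] = 8.714055; exercise = 8.661265; V(2,2) = max -> 8.714055
  V(1,0) = exp(-r*dt) * [p*0.000000 + (1-p)*2.270582] = 1.162559; exercise = 0.000000; V(1,0) = max -> 1.162559
  V(1,1) = exp(-r*dt) * [p*2.270582 + (1-p)*8.714055] = 5.563183; exercise = 4.033251; V(1,1) = max -> 5.563183
  V(0,0) = exp(-r*dt) * [p*1.162559 + (1-p)*5.563183] = 3.412382; exercise = 0.000000; V(0,0) = max -> 3.412382

Answer: Price = V(0,0) = 3.4124


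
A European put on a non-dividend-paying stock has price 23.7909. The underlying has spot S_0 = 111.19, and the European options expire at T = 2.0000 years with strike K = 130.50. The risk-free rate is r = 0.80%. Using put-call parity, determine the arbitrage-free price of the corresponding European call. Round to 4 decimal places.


Answer: Call price = 6.5523

Derivation:
Put-call parity: C - P = S_0 * exp(-qT) - K * exp(-rT).
S_0 * exp(-qT) = 111.1900 * 1.00000000 = 111.19000000
K * exp(-rT) = 130.5000 * 0.98412732 = 128.42861527
C = P + S*exp(-qT) - K*exp(-rT)
C = 23.7909 + 111.19000000 - 128.42861527 = 6.5523


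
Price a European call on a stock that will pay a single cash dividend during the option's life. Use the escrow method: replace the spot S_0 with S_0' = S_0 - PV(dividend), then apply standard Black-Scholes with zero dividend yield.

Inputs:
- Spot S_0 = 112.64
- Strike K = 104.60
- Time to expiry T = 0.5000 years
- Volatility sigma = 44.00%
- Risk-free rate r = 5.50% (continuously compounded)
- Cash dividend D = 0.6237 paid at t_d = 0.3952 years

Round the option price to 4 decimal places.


Answer: Price = 18.9684

Derivation:
PV(D) = D * exp(-r * t_d) = 0.6237 * 0.97849852 = 0.61028953
S_0' = S_0 - PV(D) = 112.6400 - 0.61028953 = 112.02971047
d1 = (ln(S_0'/K) + (r + sigma^2/2)*T) / (sigma*sqrt(T)) = 0.46450666
d2 = d1 - sigma*sqrt(T) = 0.15337968
exp(-rT) = 0.97287468
N(d1) = 0.67885761; N(d2) = 0.56095057
C = S_0' * N(d1) - K * exp(-rT) * N(d2) = 112.02971047 * 0.67885761 - 104.6000 * 0.97287468 * 0.56095057 = 18.9684


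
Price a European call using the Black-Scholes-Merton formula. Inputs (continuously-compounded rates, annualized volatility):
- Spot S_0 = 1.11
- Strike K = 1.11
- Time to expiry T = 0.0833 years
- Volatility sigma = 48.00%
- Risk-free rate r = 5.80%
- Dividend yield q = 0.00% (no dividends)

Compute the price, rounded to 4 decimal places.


d1 = (ln(S/K) + (r - q + 0.5*sigma^2) * T) / (sigma * sqrt(T)) = 0.10414278
d2 = d1 - sigma * sqrt(T) = -0.03439357
exp(-rT) = 0.99518025; exp(-qT) = 1.00000000
C = S_0 * exp(-qT) * N(d1) - K * exp(-rT) * N(d2)
N(d1) = 0.54147198; N(d2) = 0.48628165
C = 1.1100 * 1.00000000 * 0.54147198 - 1.1100 * 0.99518025 * 0.48628165 = 0.0639

Answer: Price = 0.0639


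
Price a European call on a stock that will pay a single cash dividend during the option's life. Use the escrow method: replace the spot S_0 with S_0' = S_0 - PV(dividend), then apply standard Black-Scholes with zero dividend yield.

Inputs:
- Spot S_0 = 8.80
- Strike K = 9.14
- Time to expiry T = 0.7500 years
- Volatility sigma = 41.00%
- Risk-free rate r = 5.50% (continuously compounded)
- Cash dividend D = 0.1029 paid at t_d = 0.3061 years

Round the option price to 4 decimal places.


PV(D) = D * exp(-r * t_d) = 0.1029 * 0.98330543 = 0.10118213
S_0' = S_0 - PV(D) = 8.8000 - 0.10118213 = 8.69881787
d1 = (ln(S_0'/K) + (r + sigma^2/2)*T) / (sigma*sqrt(T)) = 0.15437573
d2 = d1 - sigma*sqrt(T) = -0.20069469
exp(-rT) = 0.95958920
N(d1) = 0.56134326; N(d2) = 0.42046866
C = S_0' * N(d1) - K * exp(-rT) * N(d2) = 8.69881787 * 0.56134326 - 9.1400 * 0.95958920 * 0.42046866 = 1.1952

Answer: Price = 1.1952


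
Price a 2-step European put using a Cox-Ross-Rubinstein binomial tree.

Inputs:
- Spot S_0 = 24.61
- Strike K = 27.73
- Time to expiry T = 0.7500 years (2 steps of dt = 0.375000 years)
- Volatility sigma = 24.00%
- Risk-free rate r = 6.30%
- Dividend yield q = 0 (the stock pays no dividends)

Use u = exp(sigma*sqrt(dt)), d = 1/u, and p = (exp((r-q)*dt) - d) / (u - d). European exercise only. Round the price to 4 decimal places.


dt = T/N = 0.375000
u = exp(sigma*sqrt(dt)) = 1.158319; d = 1/u = 0.863320
p = (exp((r-q)*dt) - d) / (u - d) = 0.544362
Discount per step: exp(-r*dt) = 0.976652
Stock lattice S(k, i) with i counting down-moves:
  k=0: S(0,0) = 24.6100
  k=1: S(1,0) = 28.5062; S(1,1) = 21.2463
  k=2: S(2,0) = 33.0193; S(2,1) = 24.6100; S(2,2) = 18.3424
Terminal payoffs V(N, i) = max(K - S_T, 0):
  V(2,0) = 0.000000; V(2,1) = 3.120000; V(2,2) = 9.387622
Backward induction: V(k, i) = exp(-r*dt) * [p * V(k+1, i) + (1-p) * V(k+1, i+1)].
  V(1,0) = exp(-r*dt) * [p*0.000000 + (1-p)*3.120000] = 1.388398
  V(1,1) = exp(-r*dt) * [p*3.120000 + (1-p)*9.387622] = 5.836242
  V(0,0) = exp(-r*dt) * [p*1.388398 + (1-p)*5.836242] = 3.335269

Answer: Price = V(0,0) = 3.3353


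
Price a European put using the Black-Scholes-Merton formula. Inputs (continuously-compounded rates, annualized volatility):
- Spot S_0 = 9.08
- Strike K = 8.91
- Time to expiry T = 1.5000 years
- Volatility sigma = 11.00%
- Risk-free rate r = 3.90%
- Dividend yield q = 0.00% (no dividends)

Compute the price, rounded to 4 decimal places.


d1 = (ln(S/K) + (r - q + 0.5*sigma^2) * T) / (sigma * sqrt(T)) = 0.64187729
d2 = d1 - sigma * sqrt(T) = 0.50715535
exp(-rT) = 0.94317824; exp(-qT) = 1.00000000
P = K * exp(-rT) * N(-d2) - S_0 * exp(-qT) * N(-d1)
N(-d1) = 0.26047643; N(-d2) = 0.30602291
P = 8.9100 * 0.94317824 * 0.30602291 - 9.0800 * 1.00000000 * 0.26047643 = 0.2066

Answer: Price = 0.2066


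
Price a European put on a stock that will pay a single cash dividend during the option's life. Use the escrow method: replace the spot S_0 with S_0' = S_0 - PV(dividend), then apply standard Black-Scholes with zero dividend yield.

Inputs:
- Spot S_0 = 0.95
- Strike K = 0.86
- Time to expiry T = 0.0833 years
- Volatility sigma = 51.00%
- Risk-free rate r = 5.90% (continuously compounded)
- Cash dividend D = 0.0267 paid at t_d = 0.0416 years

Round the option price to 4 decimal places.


Answer: Price = 0.0252

Derivation:
PV(D) = D * exp(-r * t_d) = 0.0267 * 0.99754861 = 0.02663455
S_0' = S_0 - PV(D) = 0.9500 - 0.02663455 = 0.92336545
d1 = (ln(S_0'/K) + (r + sigma^2/2)*T) / (sigma*sqrt(T)) = 0.58997009
d2 = d1 - sigma*sqrt(T) = 0.44277522
exp(-rT) = 0.99509736
N(-d1) = 0.27760535; N(-d2) = 0.32896416
P = K * exp(-rT) * N(-d2) - S_0' * N(-d1) = 0.8600 * 0.99509736 * 0.32896416 - 0.92336545 * 0.27760535 = 0.0252


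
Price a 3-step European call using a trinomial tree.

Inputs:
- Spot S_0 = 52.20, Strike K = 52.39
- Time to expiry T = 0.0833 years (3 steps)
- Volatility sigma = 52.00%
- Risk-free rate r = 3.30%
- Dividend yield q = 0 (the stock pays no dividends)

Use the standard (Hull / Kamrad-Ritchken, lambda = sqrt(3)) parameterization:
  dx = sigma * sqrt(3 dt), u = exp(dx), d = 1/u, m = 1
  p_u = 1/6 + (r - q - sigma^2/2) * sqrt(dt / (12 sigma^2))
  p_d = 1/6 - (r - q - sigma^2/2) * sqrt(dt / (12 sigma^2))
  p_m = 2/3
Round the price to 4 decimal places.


dt = T/N = 0.027767; dx = sigma*sqrt(3*dt) = 0.150081
u = exp(dx) = 1.161928; d = 1/u = 0.860638
p_u = 0.157213, p_m = 0.666667, p_d = 0.176121
Discount per step: exp(-r*dt) = 0.999084
Stock lattice S(k, j) with j the centered position index:
  k=0: S(0,+0) = 52.2000
  k=1: S(1,-1) = 44.9253; S(1,+0) = 52.2000; S(1,+1) = 60.6527
  k=2: S(2,-2) = 38.6644; S(2,-1) = 44.9253; S(2,+0) = 52.2000; S(2,+1) = 60.6527; S(2,+2) = 70.4741
  k=3: S(3,-3) = 33.2761; S(3,-2) = 38.6644; S(3,-1) = 44.9253; S(3,+0) = 52.2000; S(3,+1) = 60.6527; S(3,+2) = 70.4741; S(3,+3) = 81.8858
Terminal payoffs V(N, j) = max(S_T - K, 0):
  V(3,-3) = 0.000000; V(3,-2) = 0.000000; V(3,-1) = 0.000000; V(3,+0) = 0.000000; V(3,+1) = 8.262663; V(3,+2) = 18.084052; V(3,+3) = 29.495803
Backward induction: V(k, j) = exp(-r*dt) * [p_u * V(k+1, j+1) + p_m * V(k+1, j) + p_d * V(k+1, j-1)]
  V(2,-2) = exp(-r*dt) * [p_u*0.000000 + p_m*0.000000 + p_d*0.000000] = 0.000000
  V(2,-1) = exp(-r*dt) * [p_u*0.000000 + p_m*0.000000 + p_d*0.000000] = 0.000000
  V(2,+0) = exp(-r*dt) * [p_u*8.262663 + p_m*0.000000 + p_d*0.000000] = 1.297805
  V(2,+1) = exp(-r*dt) * [p_u*18.084052 + p_m*8.262663 + p_d*0.000000] = 8.343834
  V(2,+2) = exp(-r*dt) * [p_u*29.495803 + p_m*18.084052 + p_d*8.262663] = 18.131751
  V(1,-1) = exp(-r*dt) * [p_u*1.297805 + p_m*0.000000 + p_d*0.000000] = 0.203844
  V(1,+0) = exp(-r*dt) * [p_u*8.343834 + p_m*1.297805 + p_d*0.000000] = 2.174965
  V(1,+1) = exp(-r*dt) * [p_u*18.131751 + p_m*8.343834 + p_d*1.297805] = 8.633751
  V(0,+0) = exp(-r*dt) * [p_u*8.633751 + p_m*2.174965 + p_d*0.203844] = 2.840608

Answer: Price = V(0,0) = 2.8406
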